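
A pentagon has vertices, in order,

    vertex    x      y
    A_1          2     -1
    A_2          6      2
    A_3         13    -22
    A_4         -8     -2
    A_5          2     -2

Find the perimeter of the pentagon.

70

|A_1A_2| = √((4)² + (3)²) = √25 = 5
|A_2A_3| = √((7)² + (-24)²) = √625 = 25
|A_3A_4| = √((-21)² + (20)²) = √841 = 29
|A_4A_5| = √((10)² + (0)²) = √100 = 10
|A_5A_1| = √((0)² + (1)²) = √1 = 1
Perimeter = 5 + 25 + 29 + 10 + 1 = 70.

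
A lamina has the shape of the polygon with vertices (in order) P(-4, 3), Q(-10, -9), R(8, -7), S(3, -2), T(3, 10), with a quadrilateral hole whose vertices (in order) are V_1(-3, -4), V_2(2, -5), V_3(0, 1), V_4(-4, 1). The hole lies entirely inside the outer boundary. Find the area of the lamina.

Outer boundary:
Apply Gauss's area formula: 2A = Σ (x_i·y_{i+1} − x_{i+1}·y_i), indices taken mod 5.
P→Q: (-4)(-9) − (-10)(3) = 66
Q→R: (-10)(-7) − (8)(-9) = 142
R→S: (8)(-2) − (3)(-7) = 5
S→T: (3)(10) − (3)(-2) = 36
T→P: (3)(3) − (-4)(10) = 49
Σ = 298
Area = |Σ|/2 = 149.
Hole:
Apply the surveyor's formula: 2A = Σ (x_i·y_{i+1} − x_{i+1}·y_i), indices taken mod 4.
Cross-terms: 23, 2, 4, 19  ⇒  Σ = 48
Area = |Σ|/2 = 24.
Net area = 149 − 24 = 125.

125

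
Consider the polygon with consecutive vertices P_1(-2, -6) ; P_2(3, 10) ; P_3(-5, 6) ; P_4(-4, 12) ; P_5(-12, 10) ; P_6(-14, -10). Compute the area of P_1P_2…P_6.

P_1→P_2: (-2)(10) − (3)(-6) = -2
P_2→P_3: (3)(6) − (-5)(10) = 68
P_3→P_4: (-5)(12) − (-4)(6) = -36
P_4→P_5: (-4)(10) − (-12)(12) = 104
P_5→P_6: (-12)(-10) − (-14)(10) = 260
P_6→P_1: (-14)(-6) − (-2)(-10) = 64
Σ = 458
Area = |Σ|/2 = 229.

229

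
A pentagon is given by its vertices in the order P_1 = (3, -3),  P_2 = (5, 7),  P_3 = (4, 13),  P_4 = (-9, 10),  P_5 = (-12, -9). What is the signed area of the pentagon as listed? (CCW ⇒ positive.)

Apply the shoelace formula: 2A = Σ (x_i·y_{i+1} − x_{i+1}·y_i), indices taken mod 5.
Σ = (36) + (37) + (157) + (201) + (63) = 494
Signed area = Σ/2 = 247 (positive ⇒ counter-clockwise traversal).

247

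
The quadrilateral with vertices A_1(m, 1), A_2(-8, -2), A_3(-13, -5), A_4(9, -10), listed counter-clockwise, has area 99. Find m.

-1

The doubled signed area Σ (x_i y_{i+1} − x_{i+1} y_i) is linear in m.
With m=0 it equals 206; the coefficient of m is 8 (from the two edges through A_1).
So 8·m + 206 = 2·99 = 198 ⇒ m = -1.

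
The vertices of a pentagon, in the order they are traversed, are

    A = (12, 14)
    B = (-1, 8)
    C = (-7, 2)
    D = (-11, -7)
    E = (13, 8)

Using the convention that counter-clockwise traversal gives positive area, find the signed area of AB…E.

162

A→B: (12)(8) − (-1)(14) = 110
B→C: (-1)(2) − (-7)(8) = 54
C→D: (-7)(-7) − (-11)(2) = 71
D→E: (-11)(8) − (13)(-7) = 3
E→A: (13)(14) − (12)(8) = 86
Σ = 324
Signed area = Σ/2 = 162 (positive ⇒ counter-clockwise traversal).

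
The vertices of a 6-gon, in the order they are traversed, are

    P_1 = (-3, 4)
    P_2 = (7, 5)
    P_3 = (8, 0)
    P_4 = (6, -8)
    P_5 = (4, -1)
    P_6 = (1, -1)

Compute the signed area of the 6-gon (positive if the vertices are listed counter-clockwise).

Apply the shoelace (surveyor's) formula: 2A = Σ (x_i·y_{i+1} − x_{i+1}·y_i), indices taken mod 6.
P_1→P_2: (-3)(5) − (7)(4) = -43
P_2→P_3: (7)(0) − (8)(5) = -40
P_3→P_4: (8)(-8) − (6)(0) = -64
P_4→P_5: (6)(-1) − (4)(-8) = 26
P_5→P_6: (4)(-1) − (1)(-1) = -3
P_6→P_1: (1)(4) − (-3)(-1) = 1
Σ = -123
Signed area = Σ/2 = -61.5 (negative ⇒ clockwise traversal).

-61.5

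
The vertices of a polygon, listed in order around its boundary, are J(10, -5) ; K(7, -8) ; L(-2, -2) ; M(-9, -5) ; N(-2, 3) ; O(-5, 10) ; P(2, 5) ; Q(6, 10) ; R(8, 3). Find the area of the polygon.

156

Apply Gauss's area formula: 2A = Σ (x_i·y_{i+1} − x_{i+1}·y_i), indices taken mod 9.
J→K: (10)(-8) − (7)(-5) = -45
K→L: (7)(-2) − (-2)(-8) = -30
L→M: (-2)(-5) − (-9)(-2) = -8
M→N: (-9)(3) − (-2)(-5) = -37
N→O: (-2)(10) − (-5)(3) = -5
O→P: (-5)(5) − (2)(10) = -45
P→Q: (2)(10) − (6)(5) = -10
Q→R: (6)(3) − (8)(10) = -62
R→J: (8)(-5) − (10)(3) = -70
Σ = -312
Area = |Σ|/2 = 156.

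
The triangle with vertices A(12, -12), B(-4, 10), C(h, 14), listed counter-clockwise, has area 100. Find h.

-16

Write out the shoelace sum; only the two edges meeting at C involve h:
2·Area = [((-4)·14 − h·10) + (h·(-12) − 12·14)] + 72
       = -22·h + -152 = 200
⇒ h = -16.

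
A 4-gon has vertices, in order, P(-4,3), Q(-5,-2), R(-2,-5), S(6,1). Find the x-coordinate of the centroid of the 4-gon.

-33/47

Apply the surveyor's formula. First the cross-terms c_i = x_i·y_{i+1} − x_{i+1}·y_i:
  23, 21, 28, 22  ⇒  2A = 94, A = 47.
Then Σ (x_i + x_{i+1})·c_i = -198, so x̄ = -198 / (6·47) = -33/47.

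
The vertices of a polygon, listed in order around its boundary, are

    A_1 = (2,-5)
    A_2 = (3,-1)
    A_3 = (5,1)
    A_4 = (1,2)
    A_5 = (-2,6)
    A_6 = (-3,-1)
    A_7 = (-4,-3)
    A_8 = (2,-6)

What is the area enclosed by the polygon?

48.5

Apply the shoelace (surveyor's) formula: 2A = Σ (x_i·y_{i+1} − x_{i+1}·y_i), indices taken mod 8.
Σ = (13) + (8) + (9) + (10) + (20) + (5) + (30) + (2) = 97
Area = |Σ|/2 = 48.5.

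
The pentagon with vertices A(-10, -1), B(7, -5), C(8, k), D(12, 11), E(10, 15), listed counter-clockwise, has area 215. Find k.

-7

Write out the shoelace sum; only the two edges meeting at C involve k:
2·Area = [(7·k − 8·(-5)) + (8·11 − 12·k)] + 267
       = -5·k + 395 = 430
⇒ k = -7.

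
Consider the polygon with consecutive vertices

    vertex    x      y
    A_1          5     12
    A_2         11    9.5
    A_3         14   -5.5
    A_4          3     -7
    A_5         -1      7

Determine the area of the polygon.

196.25

A_1→A_2: (5)(9.5) − (11)(12) = -84.5
A_2→A_3: (11)(-5.5) − (14)(9.5) = -193.5
A_3→A_4: (14)(-7) − (3)(-5.5) = -81.5
A_4→A_5: (3)(7) − (-1)(-7) = 14
A_5→A_1: (-1)(12) − (5)(7) = -47
Σ = -392.5
Area = |Σ|/2 = 196.25.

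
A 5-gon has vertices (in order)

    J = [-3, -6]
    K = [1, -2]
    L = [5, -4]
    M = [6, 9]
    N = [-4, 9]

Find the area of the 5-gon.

Σ = (12) + (6) + (69) + (90) + (51) = 228
Area = |Σ|/2 = 114.

114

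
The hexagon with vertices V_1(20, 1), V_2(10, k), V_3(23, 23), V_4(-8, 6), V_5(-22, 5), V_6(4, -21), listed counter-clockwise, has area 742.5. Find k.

5

Write out the shoelace sum; only the two edges meeting at V_2 involve k:
2·Area = [(20·k − 10·1) + (10·23 − 23·k)] + 1280
       = -3·k + 1500 = 1485
⇒ k = 5.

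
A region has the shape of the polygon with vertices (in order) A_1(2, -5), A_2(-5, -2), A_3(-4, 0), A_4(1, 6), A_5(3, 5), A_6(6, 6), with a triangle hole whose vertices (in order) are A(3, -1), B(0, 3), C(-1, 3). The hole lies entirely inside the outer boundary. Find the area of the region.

62

Outer boundary:
Apply the surveyor's formula: 2A = Σ (x_i·y_{i+1} − x_{i+1}·y_i), indices taken mod 6.
Cross-terms: -29, -8, -24, -13, -12, -42  ⇒  Σ = -128
Area = |Σ|/2 = 64.
Hole:
Σ = (9) + (3) + (-8) = 4
Area = |Σ|/2 = 2.
Net area = 64 − 2 = 62.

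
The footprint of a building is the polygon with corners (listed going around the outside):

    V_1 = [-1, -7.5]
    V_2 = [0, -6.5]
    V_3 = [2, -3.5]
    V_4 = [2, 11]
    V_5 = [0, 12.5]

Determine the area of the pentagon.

43

Apply the surveyor's formula: 2A = Σ (x_i·y_{i+1} − x_{i+1}·y_i), indices taken mod 5.
V_1→V_2: (-1)(-6.5) − (0)(-7.5) = 6.5
V_2→V_3: (0)(-3.5) − (2)(-6.5) = 13
V_3→V_4: (2)(11) − (2)(-3.5) = 29
V_4→V_5: (2)(12.5) − (0)(11) = 25
V_5→V_1: (0)(-7.5) − (-1)(12.5) = 12.5
Σ = 86
Area = |Σ|/2 = 43.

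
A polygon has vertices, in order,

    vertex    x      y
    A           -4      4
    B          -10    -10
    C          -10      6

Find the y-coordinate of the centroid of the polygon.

0

Apply the shoelace formula. First the cross-terms c_i = x_i·y_{i+1} − x_{i+1}·y_i:
  80, -160, -16  ⇒  2A = -96, A = -48.
Then Σ (y_i + y_{i+1})·c_i = 0, so ȳ = 0 / (6·(-48)) = 0.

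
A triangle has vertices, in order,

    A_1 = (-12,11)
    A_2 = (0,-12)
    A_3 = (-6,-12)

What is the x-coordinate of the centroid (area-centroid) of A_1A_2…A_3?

Apply the shoelace formula. First the cross-terms c_i = x_i·y_{i+1} − x_{i+1}·y_i:
  144, -72, -210  ⇒  2A = -138, A = -69.
Then Σ (x_i + x_{i+1})·c_i = 2484, so x̄ = 2484 / (6·(-69)) = -6.

-6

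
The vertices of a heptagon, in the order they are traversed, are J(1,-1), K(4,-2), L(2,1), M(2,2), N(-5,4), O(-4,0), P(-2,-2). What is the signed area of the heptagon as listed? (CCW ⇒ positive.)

29

Apply the shoelace (surveyor's) formula: 2A = Σ (x_i·y_{i+1} − x_{i+1}·y_i), indices taken mod 7.
Σ = (2) + (8) + (2) + (18) + (16) + (8) + (4) = 58
Signed area = Σ/2 = 29 (positive ⇒ counter-clockwise traversal).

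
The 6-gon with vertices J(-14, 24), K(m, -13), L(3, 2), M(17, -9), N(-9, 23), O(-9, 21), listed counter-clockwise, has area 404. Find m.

-11

The doubled signed area Σ (x_i y_{i+1} − x_{i+1} y_i) is linear in m.
With m=0 it equals 566; the coefficient of m is -22 (from the two edges through K).
So -22·m + 566 = 2·404 = 808 ⇒ m = -11.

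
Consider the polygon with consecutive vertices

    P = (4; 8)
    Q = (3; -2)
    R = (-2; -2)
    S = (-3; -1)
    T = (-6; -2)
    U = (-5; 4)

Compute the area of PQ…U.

Apply the surveyor's formula: 2A = Σ (x_i·y_{i+1} − x_{i+1}·y_i), indices taken mod 6.
Σ = (-32) + (-10) + (-4) + (0) + (-34) + (-56) = -136
Area = |Σ|/2 = 68.

68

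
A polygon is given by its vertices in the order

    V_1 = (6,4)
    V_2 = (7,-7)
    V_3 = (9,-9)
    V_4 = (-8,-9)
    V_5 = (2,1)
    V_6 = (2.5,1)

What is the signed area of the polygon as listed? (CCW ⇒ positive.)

Σ = (-70) + (0) + (-153) + (10) + (-0.5) + (4) = -209.5
Signed area = Σ/2 = -104.75 (negative ⇒ clockwise traversal).

-104.75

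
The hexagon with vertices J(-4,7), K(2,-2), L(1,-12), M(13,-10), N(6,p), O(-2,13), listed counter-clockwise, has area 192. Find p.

Write out the shoelace sum; only the two edges meeting at N involve p:
2·Area = [(13·p − 6·(-10)) + (6·13 − (-2)·p)] + 156
       = 15·p + 294 = 384
⇒ p = 6.

6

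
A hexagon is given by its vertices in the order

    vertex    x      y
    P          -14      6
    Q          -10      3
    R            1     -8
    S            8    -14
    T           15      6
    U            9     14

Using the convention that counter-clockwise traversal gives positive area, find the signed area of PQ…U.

Σ = (18) + (77) + (50) + (258) + (156) + (250) = 809
Signed area = Σ/2 = 404.5 (positive ⇒ counter-clockwise traversal).

404.5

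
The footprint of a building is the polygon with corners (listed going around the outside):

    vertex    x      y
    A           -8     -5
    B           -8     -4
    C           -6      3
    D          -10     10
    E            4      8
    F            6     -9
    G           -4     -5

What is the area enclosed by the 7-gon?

Apply the shoelace (surveyor's) formula: 2A = Σ (x_i·y_{i+1} − x_{i+1}·y_i), indices taken mod 7.
Σ = (-8) + (-48) + (-30) + (-120) + (-84) + (-66) + (-20) = -376
Area = |Σ|/2 = 188.

188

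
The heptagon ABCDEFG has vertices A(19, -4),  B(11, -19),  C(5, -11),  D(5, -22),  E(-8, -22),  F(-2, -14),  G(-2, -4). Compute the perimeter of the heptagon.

92

|AB| = √((-8)² + (-15)²) = √289 = 17
|BC| = √((-6)² + (8)²) = √100 = 10
|CD| = √((0)² + (-11)²) = √121 = 11
|DE| = √((-13)² + (0)²) = √169 = 13
|EF| = √((6)² + (8)²) = √100 = 10
|FG| = √((0)² + (10)²) = √100 = 10
|GA| = √((21)² + (0)²) = √441 = 21
Perimeter = 17 + 10 + 11 + 13 + 10 + 10 + 21 = 92.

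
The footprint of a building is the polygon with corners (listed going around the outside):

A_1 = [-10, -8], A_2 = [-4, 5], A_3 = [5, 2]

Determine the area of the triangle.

67.5

Cross-terms: -82, -33, -20  ⇒  Σ = -135
Area = |Σ|/2 = 67.5.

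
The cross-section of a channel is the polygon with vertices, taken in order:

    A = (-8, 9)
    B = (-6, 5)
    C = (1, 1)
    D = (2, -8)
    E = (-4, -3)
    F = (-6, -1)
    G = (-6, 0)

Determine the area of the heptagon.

59.5

Apply the shoelace formula: 2A = Σ (x_i·y_{i+1} − x_{i+1}·y_i), indices taken mod 7.
Cross-terms: 14, -11, -10, -38, -14, -6, -54  ⇒  Σ = -119
Area = |Σ|/2 = 59.5.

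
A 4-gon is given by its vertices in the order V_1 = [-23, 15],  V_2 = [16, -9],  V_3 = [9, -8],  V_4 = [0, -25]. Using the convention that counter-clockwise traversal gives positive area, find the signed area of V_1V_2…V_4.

-440

Apply the surveyor's formula: 2A = Σ (x_i·y_{i+1} − x_{i+1}·y_i), indices taken mod 4.
Cross-terms: -33, -47, -225, -575  ⇒  Σ = -880
Signed area = Σ/2 = -440 (negative ⇒ clockwise traversal).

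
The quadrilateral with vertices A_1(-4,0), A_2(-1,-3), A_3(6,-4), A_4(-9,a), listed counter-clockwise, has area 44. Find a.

Write out the shoelace sum; only the two edges meeting at A_4 involve a:
2·Area = [(6·a − (-9)·(-4)) + ((-9)·0 − (-4)·a)] + 34
       = 10·a + -2 = 88
⇒ a = 9.

9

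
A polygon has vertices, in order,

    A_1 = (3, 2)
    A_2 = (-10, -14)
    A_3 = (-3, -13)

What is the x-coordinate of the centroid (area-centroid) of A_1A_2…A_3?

Apply the shoelace formula. First the cross-terms c_i = x_i·y_{i+1} − x_{i+1}·y_i:
  -22, 88, 33  ⇒  2A = 99, A = 49.5.
Then Σ (x_i + x_{i+1})·c_i = -990, so x̄ = -990 / (6·49.5) = -10/3.

-10/3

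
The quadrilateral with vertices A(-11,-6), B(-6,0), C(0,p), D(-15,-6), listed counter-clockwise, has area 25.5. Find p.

7

The doubled signed area Σ (x_i y_{i+1} − x_{i+1} y_i) is linear in p.
With p=0 it equals -12; the coefficient of p is 9 (from the two edges through C).
So 9·p + -12 = 2·25.5 = 51 ⇒ p = 7.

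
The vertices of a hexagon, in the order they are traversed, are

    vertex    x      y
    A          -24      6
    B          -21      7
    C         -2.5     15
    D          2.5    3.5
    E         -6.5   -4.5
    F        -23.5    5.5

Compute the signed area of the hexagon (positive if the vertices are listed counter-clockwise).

Apply the shoelace formula: 2A = Σ (x_i·y_{i+1} − x_{i+1}·y_i), indices taken mod 6.
Σ = (-42) + (-297.5) + (-46.25) + (11.5) + (-141.5) + (-9) = -524.75
Signed area = Σ/2 = -262.375 (negative ⇒ clockwise traversal).

-262.375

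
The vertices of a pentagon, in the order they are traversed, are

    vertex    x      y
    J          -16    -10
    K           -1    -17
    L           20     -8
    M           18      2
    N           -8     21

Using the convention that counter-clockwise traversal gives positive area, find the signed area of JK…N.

J→K: (-16)(-17) − (-1)(-10) = 262
K→L: (-1)(-8) − (20)(-17) = 348
L→M: (20)(2) − (18)(-8) = 184
M→N: (18)(21) − (-8)(2) = 394
N→J: (-8)(-10) − (-16)(21) = 416
Σ = 1604
Signed area = Σ/2 = 802 (positive ⇒ counter-clockwise traversal).

802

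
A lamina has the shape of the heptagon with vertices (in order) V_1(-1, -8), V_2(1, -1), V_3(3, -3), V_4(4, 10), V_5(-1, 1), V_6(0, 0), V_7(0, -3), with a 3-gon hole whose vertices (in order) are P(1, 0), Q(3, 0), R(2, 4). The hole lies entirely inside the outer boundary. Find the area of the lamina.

Outer boundary:
Apply the shoelace (surveyor's) formula: 2A = Σ (x_i·y_{i+1} − x_{i+1}·y_i), indices taken mod 7.
Σ = (9) + (0) + (42) + (14) + (0) + (0) + (-3) = 62
Area = |Σ|/2 = 31.
Hole:
Apply the surveyor's formula: 2A = Σ (x_i·y_{i+1} − x_{i+1}·y_i), indices taken mod 3.
Σ = (0) + (12) + (-4) = 8
Area = |Σ|/2 = 4.
Net area = 31 − 4 = 27.

27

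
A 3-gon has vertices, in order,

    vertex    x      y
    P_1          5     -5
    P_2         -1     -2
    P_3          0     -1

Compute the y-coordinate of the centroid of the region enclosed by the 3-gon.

-8/3

Apply the shoelace formula. First the cross-terms c_i = x_i·y_{i+1} − x_{i+1}·y_i:
  -15, 1, 5  ⇒  2A = -9, A = -4.5.
Then Σ (y_i + y_{i+1})·c_i = 72, so ȳ = 72 / (6·(-4.5)) = -8/3.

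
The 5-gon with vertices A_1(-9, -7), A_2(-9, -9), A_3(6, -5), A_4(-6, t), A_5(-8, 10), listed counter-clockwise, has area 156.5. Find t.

10

Write out the shoelace sum; only the two edges meeting at A_4 involve t:
2·Area = [(6·t − (-6)·(-5)) + ((-6)·10 − (-8)·t)] + 263
       = 14·t + 173 = 313
⇒ t = 10.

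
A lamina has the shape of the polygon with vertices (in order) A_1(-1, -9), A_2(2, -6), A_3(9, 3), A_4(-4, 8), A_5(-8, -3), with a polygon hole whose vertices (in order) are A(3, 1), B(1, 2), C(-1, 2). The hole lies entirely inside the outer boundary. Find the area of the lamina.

155.5

Outer boundary:
Σ = (24) + (60) + (84) + (76) + (69) = 313
Area = |Σ|/2 = 156.5.
Hole:
Σ = (5) + (4) + (-7) = 2
Area = |Σ|/2 = 1.
Net area = 156.5 − 1 = 155.5.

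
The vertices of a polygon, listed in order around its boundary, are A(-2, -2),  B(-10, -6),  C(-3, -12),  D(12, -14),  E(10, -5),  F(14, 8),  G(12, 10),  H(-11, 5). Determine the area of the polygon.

378

Σ = (-8) + (102) + (186) + (80) + (150) + (44) + (170) + (32) = 756
Area = |Σ|/2 = 378.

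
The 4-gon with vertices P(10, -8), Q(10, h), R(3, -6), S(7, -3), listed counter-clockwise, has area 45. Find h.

The doubled signed area Σ (x_i y_{i+1} − x_{i+1} y_i) is linear in h.
With h=0 it equals 27; the coefficient of h is 7 (from the two edges through Q).
So 7·h + 27 = 2·45 = 90 ⇒ h = 9.

9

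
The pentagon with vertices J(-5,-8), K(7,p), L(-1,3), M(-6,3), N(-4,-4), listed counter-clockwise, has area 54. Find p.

8

The doubled signed area Σ (x_i y_{i+1} − x_{i+1} y_i) is linear in p.
With p=0 it equals 140; the coefficient of p is -4 (from the two edges through K).
So -4·p + 140 = 2·54 = 108 ⇒ p = 8.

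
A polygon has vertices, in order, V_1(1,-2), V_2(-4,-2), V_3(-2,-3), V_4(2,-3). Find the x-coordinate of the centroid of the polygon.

-7/9

Apply the shoelace formula. First the cross-terms c_i = x_i·y_{i+1} − x_{i+1}·y_i:
  -10, 8, 12, -1  ⇒  2A = 9, A = 4.5.
Then Σ (x_i + x_{i+1})·c_i = -21, so x̄ = -21 / (6·4.5) = -7/9.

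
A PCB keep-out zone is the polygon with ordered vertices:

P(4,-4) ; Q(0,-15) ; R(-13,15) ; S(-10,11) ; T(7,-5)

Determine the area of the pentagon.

Σ = (-60) + (-195) + (7) + (-27) + (-8) = -283
Area = |Σ|/2 = 141.5.

141.5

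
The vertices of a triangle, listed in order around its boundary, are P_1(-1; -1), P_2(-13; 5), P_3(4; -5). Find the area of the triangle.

9

Apply Gauss's area formula: 2A = Σ (x_i·y_{i+1} − x_{i+1}·y_i), indices taken mod 3.
Σ = (-18) + (45) + (-9) = 18
Area = |Σ|/2 = 9.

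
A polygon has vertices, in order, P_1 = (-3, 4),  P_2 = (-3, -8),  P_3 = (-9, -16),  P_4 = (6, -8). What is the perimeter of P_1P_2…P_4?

|P_1P_2| = √((0)² + (-12)²) = √144 = 12
|P_2P_3| = √((-6)² + (-8)²) = √100 = 10
|P_3P_4| = √((15)² + (8)²) = √289 = 17
|P_4P_1| = √((-9)² + (12)²) = √225 = 15
Perimeter = 12 + 10 + 17 + 15 = 54.

54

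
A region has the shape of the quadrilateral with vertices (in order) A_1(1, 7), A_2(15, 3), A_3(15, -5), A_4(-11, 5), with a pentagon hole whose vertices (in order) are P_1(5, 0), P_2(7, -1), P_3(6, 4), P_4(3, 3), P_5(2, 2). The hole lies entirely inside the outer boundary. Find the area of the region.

129.5

Outer boundary:
Apply the surveyor's formula: 2A = Σ (x_i·y_{i+1} − x_{i+1}·y_i), indices taken mod 4.
A_1→A_2: (1)(3) − (15)(7) = -102
A_2→A_3: (15)(-5) − (15)(3) = -120
A_3→A_4: (15)(5) − (-11)(-5) = 20
A_4→A_1: (-11)(7) − (1)(5) = -82
Σ = -284
Area = |Σ|/2 = 142.
Hole:
Apply the shoelace formula: 2A = Σ (x_i·y_{i+1} − x_{i+1}·y_i), indices taken mod 5.
Cross-terms: -5, 34, 6, 0, -10  ⇒  Σ = 25
Area = |Σ|/2 = 12.5.
Net area = 142 − 12.5 = 129.5.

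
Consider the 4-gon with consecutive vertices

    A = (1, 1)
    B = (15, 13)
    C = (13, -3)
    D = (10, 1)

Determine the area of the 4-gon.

82

Apply Gauss's area formula: 2A = Σ (x_i·y_{i+1} − x_{i+1}·y_i), indices taken mod 4.
Σ = (-2) + (-214) + (43) + (9) = -164
Area = |Σ|/2 = 82.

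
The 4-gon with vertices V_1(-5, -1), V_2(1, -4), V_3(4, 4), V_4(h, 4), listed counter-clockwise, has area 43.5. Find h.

Write out the shoelace sum; only the two edges meeting at V_4 involve h:
2·Area = [(4·4 − h·4) + (h·(-1) − (-5)·4)] + 41
       = -5·h + 77 = 87
⇒ h = -2.

-2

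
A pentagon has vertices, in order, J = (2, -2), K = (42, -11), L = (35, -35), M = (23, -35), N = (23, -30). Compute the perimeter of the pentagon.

|JK| = √((40)² + (-9)²) = √1681 = 41
|KL| = √((-7)² + (-24)²) = √625 = 25
|LM| = √((-12)² + (0)²) = √144 = 12
|MN| = √((0)² + (5)²) = √25 = 5
|NJ| = √((-21)² + (28)²) = √1225 = 35
Perimeter = 41 + 25 + 12 + 5 + 35 = 118.

118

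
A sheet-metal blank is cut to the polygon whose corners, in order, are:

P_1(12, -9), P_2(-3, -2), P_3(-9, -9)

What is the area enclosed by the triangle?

73.5

Apply Gauss's area formula: 2A = Σ (x_i·y_{i+1} − x_{i+1}·y_i), indices taken mod 3.
Cross-terms: -51, 9, 189  ⇒  Σ = 147
Area = |Σ|/2 = 73.5.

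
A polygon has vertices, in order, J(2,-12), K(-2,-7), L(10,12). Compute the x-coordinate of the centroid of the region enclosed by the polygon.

Apply the shoelace (surveyor's) formula. First the cross-terms c_i = x_i·y_{i+1} − x_{i+1}·y_i:
  -38, 46, -144  ⇒  2A = -136, A = -68.
Then Σ (x_i + x_{i+1})·c_i = -1360, so x̄ = -1360 / (6·(-68)) = 10/3.

10/3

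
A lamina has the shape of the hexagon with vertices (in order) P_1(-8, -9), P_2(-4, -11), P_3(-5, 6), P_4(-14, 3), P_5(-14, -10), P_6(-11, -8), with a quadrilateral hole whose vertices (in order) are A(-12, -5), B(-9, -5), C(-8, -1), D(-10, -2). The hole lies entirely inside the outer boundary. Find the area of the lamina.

122.5

Outer boundary:
Apply the shoelace formula: 2A = Σ (x_i·y_{i+1} − x_{i+1}·y_i), indices taken mod 6.
Σ = (52) + (-79) + (69) + (182) + (2) + (35) = 261
Area = |Σ|/2 = 130.5.
Hole:
Cross-terms: 15, -31, 6, 26  ⇒  Σ = 16
Area = |Σ|/2 = 8.
Net area = 130.5 − 8 = 122.5.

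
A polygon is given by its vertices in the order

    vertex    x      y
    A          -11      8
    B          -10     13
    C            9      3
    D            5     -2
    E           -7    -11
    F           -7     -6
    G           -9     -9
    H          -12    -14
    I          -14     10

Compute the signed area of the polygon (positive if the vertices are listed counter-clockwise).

Cross-terms: -63, -147, -33, -69, -35, 9, 18, -316, -2  ⇒  Σ = -638
Signed area = Σ/2 = -319 (negative ⇒ clockwise traversal).

-319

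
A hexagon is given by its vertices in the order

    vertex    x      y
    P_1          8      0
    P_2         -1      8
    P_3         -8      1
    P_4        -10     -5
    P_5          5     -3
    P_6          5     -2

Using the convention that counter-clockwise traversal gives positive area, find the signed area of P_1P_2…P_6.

126.5

Cross-terms: 64, 63, 50, 55, 5, 16  ⇒  Σ = 253
Signed area = Σ/2 = 126.5 (positive ⇒ counter-clockwise traversal).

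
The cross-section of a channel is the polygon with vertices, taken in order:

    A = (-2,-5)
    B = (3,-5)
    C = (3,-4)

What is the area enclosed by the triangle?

2.5

Apply the shoelace (surveyor's) formula: 2A = Σ (x_i·y_{i+1} − x_{i+1}·y_i), indices taken mod 3.
Cross-terms: 25, 3, -23  ⇒  Σ = 5
Area = |Σ|/2 = 2.5.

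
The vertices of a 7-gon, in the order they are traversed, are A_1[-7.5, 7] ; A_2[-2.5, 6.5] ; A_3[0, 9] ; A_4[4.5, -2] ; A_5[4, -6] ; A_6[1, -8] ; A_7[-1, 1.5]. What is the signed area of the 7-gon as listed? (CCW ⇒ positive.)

-70.75

Apply the shoelace (surveyor's) formula: 2A = Σ (x_i·y_{i+1} − x_{i+1}·y_i), indices taken mod 7.
Σ = (-31.25) + (-22.5) + (-40.5) + (-19) + (-26) + (-6.5) + (4.25) = -141.5
Signed area = Σ/2 = -70.75 (negative ⇒ clockwise traversal).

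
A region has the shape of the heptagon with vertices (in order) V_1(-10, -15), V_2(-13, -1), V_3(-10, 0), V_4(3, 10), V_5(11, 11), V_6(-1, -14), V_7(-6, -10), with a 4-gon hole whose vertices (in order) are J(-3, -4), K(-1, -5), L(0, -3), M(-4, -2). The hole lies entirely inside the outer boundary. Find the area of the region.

Outer boundary:
V_1→V_2: (-10)(-1) − (-13)(-15) = -185
V_2→V_3: (-13)(0) − (-10)(-1) = -10
V_3→V_4: (-10)(10) − (3)(0) = -100
V_4→V_5: (3)(11) − (11)(10) = -77
V_5→V_6: (11)(-14) − (-1)(11) = -143
V_6→V_7: (-1)(-10) − (-6)(-14) = -74
V_7→V_1: (-6)(-15) − (-10)(-10) = -10
Σ = -599
Area = |Σ|/2 = 299.5.
Hole:
Σ = (11) + (3) + (-12) + (10) = 12
Area = |Σ|/2 = 6.
Net area = 299.5 − 6 = 293.5.

293.5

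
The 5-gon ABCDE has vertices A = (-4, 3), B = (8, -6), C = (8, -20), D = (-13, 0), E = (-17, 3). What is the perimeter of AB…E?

|AB| = √((12)² + (-9)²) = √225 = 15
|BC| = √((0)² + (-14)²) = √196 = 14
|CD| = √((-21)² + (20)²) = √841 = 29
|DE| = √((-4)² + (3)²) = √25 = 5
|EA| = √((13)² + (0)²) = √169 = 13
Perimeter = 15 + 14 + 29 + 5 + 13 = 76.

76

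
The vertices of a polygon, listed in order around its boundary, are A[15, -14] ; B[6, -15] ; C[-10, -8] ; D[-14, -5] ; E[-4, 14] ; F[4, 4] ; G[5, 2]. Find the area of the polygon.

400.5

Apply the surveyor's formula: 2A = Σ (x_i·y_{i+1} − x_{i+1}·y_i), indices taken mod 7.
Σ = (-141) + (-198) + (-62) + (-216) + (-72) + (-12) + (-100) = -801
Area = |Σ|/2 = 400.5.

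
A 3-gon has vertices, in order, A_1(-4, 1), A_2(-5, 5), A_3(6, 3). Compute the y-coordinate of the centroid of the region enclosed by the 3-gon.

Apply the surveyor's formula. First the cross-terms c_i = x_i·y_{i+1} − x_{i+1}·y_i:
  -15, -45, 18  ⇒  2A = -42, A = -21.
Then Σ (y_i + y_{i+1})·c_i = -378, so ȳ = -378 / (6·(-21)) = 3.

3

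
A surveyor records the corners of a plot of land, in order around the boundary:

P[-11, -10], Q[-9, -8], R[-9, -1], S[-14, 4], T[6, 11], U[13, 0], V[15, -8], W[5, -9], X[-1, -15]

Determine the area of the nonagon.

Apply the shoelace (surveyor's) formula: 2A = Σ (x_i·y_{i+1} − x_{i+1}·y_i), indices taken mod 9.
Σ = (-2) + (-63) + (-50) + (-178) + (-143) + (-104) + (-95) + (-84) + (-155) = -874
Area = |Σ|/2 = 437.

437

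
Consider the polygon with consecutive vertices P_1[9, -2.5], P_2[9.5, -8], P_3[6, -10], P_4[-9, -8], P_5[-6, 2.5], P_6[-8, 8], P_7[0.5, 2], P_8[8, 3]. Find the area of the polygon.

206.625

Apply Gauss's area formula: 2A = Σ (x_i·y_{i+1} − x_{i+1}·y_i), indices taken mod 8.
P_1→P_2: (9)(-8) − (9.5)(-2.5) = -48.25
P_2→P_3: (9.5)(-10) − (6)(-8) = -47
P_3→P_4: (6)(-8) − (-9)(-10) = -138
P_4→P_5: (-9)(2.5) − (-6)(-8) = -70.5
P_5→P_6: (-6)(8) − (-8)(2.5) = -28
P_6→P_7: (-8)(2) − (0.5)(8) = -20
P_7→P_8: (0.5)(3) − (8)(2) = -14.5
P_8→P_1: (8)(-2.5) − (9)(3) = -47
Σ = -413.25
Area = |Σ|/2 = 206.625.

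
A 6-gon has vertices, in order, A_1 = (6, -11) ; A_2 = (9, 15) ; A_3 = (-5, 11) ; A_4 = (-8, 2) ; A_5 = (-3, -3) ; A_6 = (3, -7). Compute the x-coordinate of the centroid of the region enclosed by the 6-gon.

126/85

Apply Gauss's area formula. First the cross-terms c_i = x_i·y_{i+1} − x_{i+1}·y_i:
  189, 174, 78, 30, 30, 9  ⇒  2A = 510, A = 255.
Then Σ (x_i + x_{i+1})·c_i = 2268, so x̄ = 2268 / (6·255) = 126/85.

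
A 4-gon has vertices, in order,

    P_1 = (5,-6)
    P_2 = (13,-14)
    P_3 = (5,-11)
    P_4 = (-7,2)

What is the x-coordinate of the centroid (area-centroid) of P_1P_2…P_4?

11/3

Apply Gauss's area formula. First the cross-terms c_i = x_i·y_{i+1} − x_{i+1}·y_i:
  8, -73, -67, 32  ⇒  2A = -100, A = -50.
Then Σ (x_i + x_{i+1})·c_i = -1100, so x̄ = -1100 / (6·(-50)) = 11/3.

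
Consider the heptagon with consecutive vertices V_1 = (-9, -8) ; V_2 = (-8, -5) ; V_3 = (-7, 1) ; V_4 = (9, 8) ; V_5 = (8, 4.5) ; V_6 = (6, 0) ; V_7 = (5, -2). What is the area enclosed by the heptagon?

123.75

Apply the shoelace formula: 2A = Σ (x_i·y_{i+1} − x_{i+1}·y_i), indices taken mod 7.
V_1→V_2: (-9)(-5) − (-8)(-8) = -19
V_2→V_3: (-8)(1) − (-7)(-5) = -43
V_3→V_4: (-7)(8) − (9)(1) = -65
V_4→V_5: (9)(4.5) − (8)(8) = -23.5
V_5→V_6: (8)(0) − (6)(4.5) = -27
V_6→V_7: (6)(-2) − (5)(0) = -12
V_7→V_1: (5)(-8) − (-9)(-2) = -58
Σ = -247.5
Area = |Σ|/2 = 123.75.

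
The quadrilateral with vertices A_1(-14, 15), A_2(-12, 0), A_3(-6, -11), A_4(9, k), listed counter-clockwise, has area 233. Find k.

The doubled signed area Σ (x_i y_{i+1} − x_{i+1} y_i) is linear in k.
With k=0 it equals 546; the coefficient of k is 8 (from the two edges through A_4).
So 8·k + 546 = 2·233 = 466 ⇒ k = -10.

-10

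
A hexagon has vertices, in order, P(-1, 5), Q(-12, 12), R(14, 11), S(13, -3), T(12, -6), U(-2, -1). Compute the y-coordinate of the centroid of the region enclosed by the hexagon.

1177/257

Apply the shoelace (surveyor's) formula. First the cross-terms c_i = x_i·y_{i+1} − x_{i+1}·y_i:
  48, -300, -185, -42, -24, -11  ⇒  2A = -514, A = -257.
Then Σ (y_i + y_{i+1})·c_i = -7062, so ȳ = -7062 / (6·(-257)) = 1177/257.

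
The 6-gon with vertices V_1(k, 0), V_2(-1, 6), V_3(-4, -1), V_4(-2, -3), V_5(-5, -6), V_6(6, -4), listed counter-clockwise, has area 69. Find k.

5

Write out the shoelace sum; only the two edges meeting at V_1 involve k:
2·Area = [(6·0 − k·(-4)) + (k·6 − (-1)·0)] + 88
       = 10·k + 88 = 138
⇒ k = 5.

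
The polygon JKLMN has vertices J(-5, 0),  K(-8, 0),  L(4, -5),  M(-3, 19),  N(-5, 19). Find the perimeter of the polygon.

|JK| = √((-3)² + (0)²) = √9 = 3
|KL| = √((12)² + (-5)²) = √169 = 13
|LM| = √((-7)² + (24)²) = √625 = 25
|MN| = √((-2)² + (0)²) = √4 = 2
|NJ| = √((0)² + (-19)²) = √361 = 19
Perimeter = 3 + 13 + 25 + 2 + 19 = 62.

62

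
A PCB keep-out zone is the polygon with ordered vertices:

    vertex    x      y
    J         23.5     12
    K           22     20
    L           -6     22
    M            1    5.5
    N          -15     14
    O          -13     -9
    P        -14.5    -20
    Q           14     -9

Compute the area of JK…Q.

Apply Gauss's area formula: 2A = Σ (x_i·y_{i+1} − x_{i+1}·y_i), indices taken mod 8.
J→K: (23.5)(20) − (22)(12) = 206
K→L: (22)(22) − (-6)(20) = 604
L→M: (-6)(5.5) − (1)(22) = -55
M→N: (1)(14) − (-15)(5.5) = 96.5
N→O: (-15)(-9) − (-13)(14) = 317
O→P: (-13)(-20) − (-14.5)(-9) = 129.5
P→Q: (-14.5)(-9) − (14)(-20) = 410.5
Q→J: (14)(12) − (23.5)(-9) = 379.5
Σ = 2088
Area = |Σ|/2 = 1044.

1044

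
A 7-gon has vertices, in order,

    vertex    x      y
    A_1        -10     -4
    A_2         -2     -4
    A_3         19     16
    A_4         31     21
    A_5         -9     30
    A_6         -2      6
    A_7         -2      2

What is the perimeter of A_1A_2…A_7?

130

|A_1A_2| = √((8)² + (0)²) = √64 = 8
|A_2A_3| = √((21)² + (20)²) = √841 = 29
|A_3A_4| = √((12)² + (5)²) = √169 = 13
|A_4A_5| = √((-40)² + (9)²) = √1681 = 41
|A_5A_6| = √((7)² + (-24)²) = √625 = 25
|A_6A_7| = √((0)² + (-4)²) = √16 = 4
|A_7A_1| = √((-8)² + (-6)²) = √100 = 10
Perimeter = 8 + 29 + 13 + 41 + 25 + 4 + 10 = 130.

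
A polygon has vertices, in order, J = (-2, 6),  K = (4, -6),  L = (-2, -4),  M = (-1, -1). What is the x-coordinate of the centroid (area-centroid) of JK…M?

1/3

Apply the surveyor's formula. First the cross-terms c_i = x_i·y_{i+1} − x_{i+1}·y_i:
  -12, -28, -2, -8  ⇒  2A = -50, A = -25.
Then Σ (x_i + x_{i+1})·c_i = -50, so x̄ = -50 / (6·(-25)) = 1/3.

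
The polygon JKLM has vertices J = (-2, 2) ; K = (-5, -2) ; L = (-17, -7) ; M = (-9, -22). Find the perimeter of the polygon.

|JK| = √((-3)² + (-4)²) = √25 = 5
|KL| = √((-12)² + (-5)²) = √169 = 13
|LM| = √((8)² + (-15)²) = √289 = 17
|MJ| = √((7)² + (24)²) = √625 = 25
Perimeter = 5 + 13 + 17 + 25 = 60.

60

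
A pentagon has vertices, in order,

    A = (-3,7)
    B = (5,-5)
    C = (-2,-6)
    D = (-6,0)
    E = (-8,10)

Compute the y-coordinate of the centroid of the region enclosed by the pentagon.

Apply Gauss's area formula. First the cross-terms c_i = x_i·y_{i+1} − x_{i+1}·y_i:
  -20, -40, -36, -60, -26  ⇒  2A = -182, A = -91.
Then Σ (y_i + y_{i+1})·c_i = -426, so ȳ = -426 / (6·(-91)) = 71/91.

71/91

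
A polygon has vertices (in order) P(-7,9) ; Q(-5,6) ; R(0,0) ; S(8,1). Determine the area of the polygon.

41

Σ = (3) + (0) + (0) + (79) = 82
Area = |Σ|/2 = 41.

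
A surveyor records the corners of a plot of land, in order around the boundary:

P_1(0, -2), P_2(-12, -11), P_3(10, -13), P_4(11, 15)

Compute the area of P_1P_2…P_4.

256.5

Apply Gauss's area formula: 2A = Σ (x_i·y_{i+1} − x_{i+1}·y_i), indices taken mod 4.
Σ = (-24) + (266) + (293) + (-22) = 513
Area = |Σ|/2 = 256.5.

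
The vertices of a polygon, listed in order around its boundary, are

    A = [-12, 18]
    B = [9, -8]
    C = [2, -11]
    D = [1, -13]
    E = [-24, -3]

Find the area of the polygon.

Σ = (-66) + (-83) + (-15) + (-315) + (-468) = -947
Area = |Σ|/2 = 473.5.

473.5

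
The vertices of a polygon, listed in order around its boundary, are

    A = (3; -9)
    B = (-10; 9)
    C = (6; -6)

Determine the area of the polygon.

46.5

Apply the shoelace (surveyor's) formula: 2A = Σ (x_i·y_{i+1} − x_{i+1}·y_i), indices taken mod 3.
Cross-terms: -63, 6, -36  ⇒  Σ = -93
Area = |Σ|/2 = 46.5.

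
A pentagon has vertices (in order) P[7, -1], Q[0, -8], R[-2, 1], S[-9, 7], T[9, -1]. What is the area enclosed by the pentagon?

Apply the surveyor's formula: 2A = Σ (x_i·y_{i+1} − x_{i+1}·y_i), indices taken mod 5.
P→Q: (7)(-8) − (0)(-1) = -56
Q→R: (0)(1) − (-2)(-8) = -16
R→S: (-2)(7) − (-9)(1) = -5
S→T: (-9)(-1) − (9)(7) = -54
T→P: (9)(-1) − (7)(-1) = -2
Σ = -133
Area = |Σ|/2 = 66.5.

66.5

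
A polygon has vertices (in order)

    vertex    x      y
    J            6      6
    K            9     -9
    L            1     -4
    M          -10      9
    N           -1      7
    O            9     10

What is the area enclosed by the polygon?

153

J→K: (6)(-9) − (9)(6) = -108
K→L: (9)(-4) − (1)(-9) = -27
L→M: (1)(9) − (-10)(-4) = -31
M→N: (-10)(7) − (-1)(9) = -61
N→O: (-1)(10) − (9)(7) = -73
O→J: (9)(6) − (6)(10) = -6
Σ = -306
Area = |Σ|/2 = 153.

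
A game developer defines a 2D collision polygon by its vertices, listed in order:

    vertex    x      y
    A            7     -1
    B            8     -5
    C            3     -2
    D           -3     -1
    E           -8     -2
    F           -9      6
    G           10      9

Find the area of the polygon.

159.5

Cross-terms: -27, -1, -9, -2, -66, -141, -73  ⇒  Σ = -319
Area = |Σ|/2 = 159.5.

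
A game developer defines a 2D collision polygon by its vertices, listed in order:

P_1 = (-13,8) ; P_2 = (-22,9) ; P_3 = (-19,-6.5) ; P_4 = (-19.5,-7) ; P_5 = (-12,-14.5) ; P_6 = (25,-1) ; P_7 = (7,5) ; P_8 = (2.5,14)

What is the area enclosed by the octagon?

Apply Gauss's area formula: 2A = Σ (x_i·y_{i+1} − x_{i+1}·y_i), indices taken mod 8.
Cross-terms: 59, 314, 6.25, 198.75, 374.5, 132, 85.5, 202  ⇒  Σ = 1372
Area = |Σ|/2 = 686.

686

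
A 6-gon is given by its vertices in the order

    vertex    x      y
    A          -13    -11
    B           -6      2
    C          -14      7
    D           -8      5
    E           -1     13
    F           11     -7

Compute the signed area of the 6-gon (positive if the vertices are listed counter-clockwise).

Apply the surveyor's formula: 2A = Σ (x_i·y_{i+1} − x_{i+1}·y_i), indices taken mod 6.
A→B: (-13)(2) − (-6)(-11) = -92
B→C: (-6)(7) − (-14)(2) = -14
C→D: (-14)(5) − (-8)(7) = -14
D→E: (-8)(13) − (-1)(5) = -99
E→F: (-1)(-7) − (11)(13) = -136
F→A: (11)(-11) − (-13)(-7) = -212
Σ = -567
Signed area = Σ/2 = -283.5 (negative ⇒ clockwise traversal).

-283.5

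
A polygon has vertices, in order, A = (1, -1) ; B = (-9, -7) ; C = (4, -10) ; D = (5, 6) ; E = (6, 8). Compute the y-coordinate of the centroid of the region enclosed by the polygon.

-1108/249

Apply the surveyor's formula. First the cross-terms c_i = x_i·y_{i+1} − x_{i+1}·y_i:
  -16, 118, 74, 4, -14  ⇒  2A = 166, A = 83.
Then Σ (y_i + y_{i+1})·c_i = -2216, so ȳ = -2216 / (6·83) = -1108/249.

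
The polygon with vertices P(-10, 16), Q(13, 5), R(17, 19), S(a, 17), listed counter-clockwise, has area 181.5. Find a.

0

Write out the shoelace sum; only the two edges meeting at S involve a:
2·Area = [(17·17 − a·19) + (a·16 − (-10)·17)] + -96
       = -3·a + 363 = 363
⇒ a = 0.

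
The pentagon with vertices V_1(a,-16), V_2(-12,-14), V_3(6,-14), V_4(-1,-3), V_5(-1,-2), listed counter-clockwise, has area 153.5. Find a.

-22

The doubled signed area Σ (x_i y_{i+1} − x_{i+1} y_i) is linear in a.
With a=0 it equals 43; the coefficient of a is -12 (from the two edges through V_1).
So -12·a + 43 = 2·153.5 = 307 ⇒ a = -22.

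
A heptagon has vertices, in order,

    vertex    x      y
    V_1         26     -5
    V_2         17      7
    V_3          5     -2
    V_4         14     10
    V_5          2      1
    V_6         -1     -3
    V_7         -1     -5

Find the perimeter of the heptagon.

94

|V_1V_2| = √((-9)² + (12)²) = √225 = 15
|V_2V_3| = √((-12)² + (-9)²) = √225 = 15
|V_3V_4| = √((9)² + (12)²) = √225 = 15
|V_4V_5| = √((-12)² + (-9)²) = √225 = 15
|V_5V_6| = √((-3)² + (-4)²) = √25 = 5
|V_6V_7| = √((0)² + (-2)²) = √4 = 2
|V_7V_1| = √((27)² + (0)²) = √729 = 27
Perimeter = 15 + 15 + 15 + 15 + 5 + 2 + 27 = 94.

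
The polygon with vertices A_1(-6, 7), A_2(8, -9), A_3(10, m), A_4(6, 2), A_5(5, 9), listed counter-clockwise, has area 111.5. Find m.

-9

The doubled signed area Σ (x_i y_{i+1} − x_{i+1} y_i) is linear in m.
With m=0 it equals 241; the coefficient of m is 2 (from the two edges through A_3).
So 2·m + 241 = 2·111.5 = 223 ⇒ m = -9.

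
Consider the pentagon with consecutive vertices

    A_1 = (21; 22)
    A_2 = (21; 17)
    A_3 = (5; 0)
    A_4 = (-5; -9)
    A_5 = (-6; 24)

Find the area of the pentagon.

522.5

Apply the surveyor's formula: 2A = Σ (x_i·y_{i+1} − x_{i+1}·y_i), indices taken mod 5.
Σ = (-105) + (-85) + (-45) + (-174) + (-636) = -1045
Area = |Σ|/2 = 522.5.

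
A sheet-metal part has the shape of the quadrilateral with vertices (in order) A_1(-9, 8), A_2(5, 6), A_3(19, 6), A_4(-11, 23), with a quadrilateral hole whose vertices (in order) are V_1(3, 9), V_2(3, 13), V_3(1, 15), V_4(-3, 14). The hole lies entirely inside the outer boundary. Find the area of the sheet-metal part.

205

Outer boundary:
Apply Gauss's area formula: 2A = Σ (x_i·y_{i+1} − x_{i+1}·y_i), indices taken mod 4.
Σ = (-94) + (-84) + (503) + (119) = 444
Area = |Σ|/2 = 222.
Hole:
Apply the shoelace (surveyor's) formula: 2A = Σ (x_i·y_{i+1} − x_{i+1}·y_i), indices taken mod 4.
Σ = (12) + (32) + (59) + (-69) = 34
Area = |Σ|/2 = 17.
Net area = 222 − 17 = 205.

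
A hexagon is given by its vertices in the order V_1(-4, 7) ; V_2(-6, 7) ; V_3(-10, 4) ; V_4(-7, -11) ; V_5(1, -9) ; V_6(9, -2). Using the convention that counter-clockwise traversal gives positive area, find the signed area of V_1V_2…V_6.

203

Apply the shoelace (surveyor's) formula: 2A = Σ (x_i·y_{i+1} − x_{i+1}·y_i), indices taken mod 6.
V_1→V_2: (-4)(7) − (-6)(7) = 14
V_2→V_3: (-6)(4) − (-10)(7) = 46
V_3→V_4: (-10)(-11) − (-7)(4) = 138
V_4→V_5: (-7)(-9) − (1)(-11) = 74
V_5→V_6: (1)(-2) − (9)(-9) = 79
V_6→V_1: (9)(7) − (-4)(-2) = 55
Σ = 406
Signed area = Σ/2 = 203 (positive ⇒ counter-clockwise traversal).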